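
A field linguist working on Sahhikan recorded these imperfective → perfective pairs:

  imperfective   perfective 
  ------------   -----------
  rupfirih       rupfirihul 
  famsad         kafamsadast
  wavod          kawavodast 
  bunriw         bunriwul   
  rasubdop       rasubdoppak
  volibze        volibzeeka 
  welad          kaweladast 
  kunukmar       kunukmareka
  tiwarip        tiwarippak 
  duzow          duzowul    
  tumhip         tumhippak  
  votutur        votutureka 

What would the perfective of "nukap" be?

nukappak

"nukap" ends in -p. The stems ending in -p (rasubdop → rasubdoppak, tumhip → tumhippak, tiwarip → tiwarippak) double the final consonant and add -ak.
So nukap → nukappak.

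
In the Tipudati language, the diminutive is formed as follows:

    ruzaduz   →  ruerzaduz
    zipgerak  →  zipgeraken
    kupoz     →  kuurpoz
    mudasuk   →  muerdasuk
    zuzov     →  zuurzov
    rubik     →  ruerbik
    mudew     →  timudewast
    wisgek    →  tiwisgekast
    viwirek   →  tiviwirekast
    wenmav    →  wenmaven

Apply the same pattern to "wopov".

wourpov

viwirek and rubik both end in -k yet inflect differently (tiviwirekast, ruerbik), so the final letter is not what conditions the rule; the last vowel is.
"wopov" has last vowel 'o'. The stems whose last vowel is 'o' (kupoz → kuurpoz, zuzov → zuurzov) insert -ur- after the first vowel.
The other patterns: stems whose last vowel is 'e' add ti- … -ast around the stem; stems whose last vowel is 'i' or 'u' insert -er- after the first vowel; stems whose last vowel is 'a' add -en.
So wopov → wourpov.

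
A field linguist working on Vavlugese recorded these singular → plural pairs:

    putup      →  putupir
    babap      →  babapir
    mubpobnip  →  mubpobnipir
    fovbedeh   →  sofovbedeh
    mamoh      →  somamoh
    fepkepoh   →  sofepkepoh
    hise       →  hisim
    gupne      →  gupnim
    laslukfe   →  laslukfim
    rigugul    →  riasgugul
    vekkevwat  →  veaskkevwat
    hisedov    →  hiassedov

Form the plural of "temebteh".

fovbedeh and hise both have last vowel 'e' yet inflect differently (sofovbedeh, hisim), so the last vowel is not what conditions the rule; the final letter is.
"temebteh" ends in -h. The stems ending in -h (fovbedeh → sofovbedeh, mamoh → somamoh, fepkepoh → sofepkepoh) add the prefix so-.
The other patterns: stems ending in -p add -ir; stems ending in -e drop the final letter and add -im; stems ending in -l, -t or -v insert -as- after the first vowel.
So temebteh → sotemebteh.

sotemebteh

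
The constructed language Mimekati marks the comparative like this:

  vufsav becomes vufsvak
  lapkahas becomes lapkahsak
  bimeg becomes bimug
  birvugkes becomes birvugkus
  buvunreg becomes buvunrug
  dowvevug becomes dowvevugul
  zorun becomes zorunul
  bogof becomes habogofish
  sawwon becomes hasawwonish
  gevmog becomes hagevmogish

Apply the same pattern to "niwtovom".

"niwtovom" has last vowel 'o'. The stems whose last vowel is 'o' (bogof → habogofish, sawwon → hasawwonish, gevmog → hagevmogish) add ha- … -ish around the stem.
So niwtovom → haniwtovomish.

haniwtovomish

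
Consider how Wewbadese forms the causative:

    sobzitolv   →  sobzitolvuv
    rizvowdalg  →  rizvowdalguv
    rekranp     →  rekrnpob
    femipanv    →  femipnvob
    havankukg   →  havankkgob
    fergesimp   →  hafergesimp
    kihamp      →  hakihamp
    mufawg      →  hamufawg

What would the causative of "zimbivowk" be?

"zimbivowk" has second-to-last letter 'w'. The one such stem in the data (mufawg → hamufawg) adds the prefix ha-, so the same rule applies.
The other patterns: stems whose second-to-last letter is 'l' add -uv; stems whose second-to-last letter is 'k' or 'n' delete the last vowel and add -ob.
So zimbivowk → hazimbivowk.

hazimbivowk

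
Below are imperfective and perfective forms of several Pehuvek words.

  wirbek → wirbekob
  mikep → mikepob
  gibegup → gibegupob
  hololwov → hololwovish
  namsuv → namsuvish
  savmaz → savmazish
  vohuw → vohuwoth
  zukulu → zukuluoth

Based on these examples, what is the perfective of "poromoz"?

poromozish

gibegup and namsuv both have last vowel 'u' yet inflect differently (gibegupob, namsuvish), so the last vowel is not what conditions the rule; the final letter is.
"poromoz" ends in -z. The one such stem in the data (savmaz → savmazish) adds -ish, so the same rule applies.
So poromoz → poromozish.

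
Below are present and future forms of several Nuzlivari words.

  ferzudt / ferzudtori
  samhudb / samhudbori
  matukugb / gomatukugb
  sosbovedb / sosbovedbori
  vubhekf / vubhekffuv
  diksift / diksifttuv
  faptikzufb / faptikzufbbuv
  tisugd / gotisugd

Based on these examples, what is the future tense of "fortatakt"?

fortatakttuv

matukugb and samhudb both end in -b yet inflect differently (gomatukugb, samhudbori), so the final letter is not what conditions the rule; the second-to-last letter is.
"fortatakt" has second-to-last letter 'k'. The one such stem in the data (vubhekf → vubhekffuv) doubles the final consonant and adds -uv (as do faptikzufb, diksift), so the same rule applies.
The other patterns: stems whose second-to-last letter is 'g' add the prefix go-; stems whose second-to-last letter is 'd' add -ori.
So fortatakt → fortatakttuv.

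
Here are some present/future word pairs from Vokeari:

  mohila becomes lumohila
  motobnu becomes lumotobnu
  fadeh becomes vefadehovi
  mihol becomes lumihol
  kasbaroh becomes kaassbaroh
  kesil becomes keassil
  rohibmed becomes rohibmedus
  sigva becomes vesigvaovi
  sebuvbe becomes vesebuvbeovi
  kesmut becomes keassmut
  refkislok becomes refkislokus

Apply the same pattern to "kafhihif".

kaasfhihif

kesil and mihol both end in -l yet inflect differently (keassil, lumihol), so the final letter is not what conditions the rule; the first letter is.
"kafhihif" begins with k-. The stems beginning with k- (kesmut → keassmut, kasbaroh → kaassbaroh, kesil → keassil) insert -as- after the first vowel.
So kafhihif → kaasfhihif.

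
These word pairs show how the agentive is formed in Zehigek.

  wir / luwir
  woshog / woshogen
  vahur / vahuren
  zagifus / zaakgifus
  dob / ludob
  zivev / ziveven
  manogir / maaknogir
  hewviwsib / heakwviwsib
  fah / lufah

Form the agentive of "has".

wir and vahur both end in -r yet inflect differently (luwir, vahuren), so the final letter is not what conditions the rule; the number of vowels is.
"has" has 1 vowel. The stems with 1 vowel (wir → luwir, fah → lufah, dob → ludob) add the prefix lu-.
So has → luhas.

luhas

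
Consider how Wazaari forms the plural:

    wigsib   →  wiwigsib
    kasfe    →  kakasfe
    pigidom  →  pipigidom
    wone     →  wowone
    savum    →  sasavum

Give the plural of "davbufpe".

dadavbufpe

Every pair shown (wigsib → wiwigsib, kasfe → kakasfe, pigidom → pipigidom, …) follows the same rule: repeat the first consonant+vowel as a prefix.
So davbufpe → dadavbufpe.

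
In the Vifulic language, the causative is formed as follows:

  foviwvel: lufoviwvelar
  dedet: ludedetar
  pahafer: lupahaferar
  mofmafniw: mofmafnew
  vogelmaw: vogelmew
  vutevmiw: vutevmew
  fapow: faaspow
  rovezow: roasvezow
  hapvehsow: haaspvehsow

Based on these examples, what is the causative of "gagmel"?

mofmafniw and fapow both end in -w yet inflect differently (mofmafnew, faaspow), so the final letter is not what conditions the rule; the last vowel is.
"gagmel" has last vowel 'e'. The stems whose last vowel is 'e' (foviwvel → lufoviwvelar, dedet → ludedetar, pahafer → lupahaferar) add lu- … -ar around the stem.
The other patterns: stems whose last vowel is 'a' or 'i' change the last vowel to 'e'; stems whose last vowel is 'o' insert -as- after the first vowel.
So gagmel → lugagmelar.

lugagmelar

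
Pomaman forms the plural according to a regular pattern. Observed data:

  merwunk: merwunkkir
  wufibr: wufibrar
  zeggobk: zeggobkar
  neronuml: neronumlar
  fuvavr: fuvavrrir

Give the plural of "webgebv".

"webgebv" has second-to-last letter 'b'. The stems whose second-to-last letter is 'b' (zeggobk → zeggobkar, wufibr → wufibrar) add -ar.
So webgebv → webgebvar.

webgebvar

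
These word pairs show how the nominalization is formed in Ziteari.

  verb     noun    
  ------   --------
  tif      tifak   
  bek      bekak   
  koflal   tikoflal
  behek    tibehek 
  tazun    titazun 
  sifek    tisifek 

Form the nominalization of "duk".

dukak

"duk" has 1 vowel. The stems with 1 vowel (tif → tifak, bek → bekak) add -ak.
So duk → dukak.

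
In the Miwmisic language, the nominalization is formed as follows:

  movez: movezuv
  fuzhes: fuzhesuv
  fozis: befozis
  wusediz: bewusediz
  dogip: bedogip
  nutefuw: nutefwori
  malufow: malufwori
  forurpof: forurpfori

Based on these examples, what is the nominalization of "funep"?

fuzhes and fozis both end in -s yet inflect differently (fuzhesuv, befozis), so the final letter is not what conditions the rule; the last vowel is.
"funep" has last vowel 'e'. The stems whose last vowel is 'e' (movez → movezuv, fuzhes → fuzhesuv) add -uv.
The other patterns: stems whose last vowel is 'i' add the prefix be-; stems whose last vowel is 'o' or 'u' delete the last vowel and add -ori.
So funep → funepuv.

funepuv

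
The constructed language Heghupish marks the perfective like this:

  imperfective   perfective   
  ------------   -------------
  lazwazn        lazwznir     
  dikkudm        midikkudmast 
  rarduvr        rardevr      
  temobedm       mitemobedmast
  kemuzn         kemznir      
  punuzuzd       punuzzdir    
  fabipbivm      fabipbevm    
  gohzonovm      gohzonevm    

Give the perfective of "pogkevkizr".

"pogkevkizr" has second-to-last letter 'z'. The stems whose second-to-last letter is 'z' (kemuzn → kemznir, punuzuzd → punuzzdir, lazwazn → lazwznir) delete the last vowel and add -ir.
The other patterns: stems whose second-to-last letter is 'v' change the last vowel to 'e'; stems whose second-to-last letter is 'd' add mi- … -ast around the stem.
So pogkevkizr → pogkevkzrir.

pogkevkzrir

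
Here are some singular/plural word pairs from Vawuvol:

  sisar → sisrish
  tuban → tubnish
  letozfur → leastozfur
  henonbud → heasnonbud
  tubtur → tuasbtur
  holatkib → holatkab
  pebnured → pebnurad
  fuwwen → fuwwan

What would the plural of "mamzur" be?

"mamzur" has last vowel 'u'. The stems whose last vowel is 'u' (letozfur → leastozfur, henonbud → heasnonbud, tubtur → tuasbtur) insert -as- after the first vowel.
So mamzur → maasmzur.

maasmzur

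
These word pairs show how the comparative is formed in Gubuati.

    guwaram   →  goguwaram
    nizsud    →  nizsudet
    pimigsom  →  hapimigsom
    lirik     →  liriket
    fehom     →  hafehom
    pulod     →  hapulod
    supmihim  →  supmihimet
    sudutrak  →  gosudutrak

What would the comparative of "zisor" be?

hazisor

pimigsom and guwaram both end in -m yet inflect differently (hapimigsom, goguwaram), so the final letter is not what conditions the rule; the last vowel is.
"zisor" has last vowel 'o'. The stems whose last vowel is 'o' (pimigsom → hapimigsom, fehom → hafehom, pulod → hapulod) add the prefix ha-.
So zisor → hazisor.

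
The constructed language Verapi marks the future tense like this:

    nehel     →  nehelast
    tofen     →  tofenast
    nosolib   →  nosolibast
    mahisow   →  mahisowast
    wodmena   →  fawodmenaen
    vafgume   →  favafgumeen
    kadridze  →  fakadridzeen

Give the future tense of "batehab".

nehel and vafgume both have last vowel 'e' yet inflect differently (nehelast, favafgumeen), so the last vowel is not what conditions the rule; whether the stem ends in a vowel or a consonant is.
"batehab" ends in a consonant. The stems ending in a consonant (nehel → nehelast, tofen → tofenast, nosolib → nosolibast) add -ast.
So batehab → batehabast.

batehabast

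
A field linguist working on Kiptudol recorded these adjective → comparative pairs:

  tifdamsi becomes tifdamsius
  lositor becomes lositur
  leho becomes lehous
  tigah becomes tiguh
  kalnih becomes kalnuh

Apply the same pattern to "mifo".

mifous

"mifo" ends in a vowel. The stems ending in a vowel (leho → lehous, tifdamsi → tifdamsius) add -us.
So mifo → mifous.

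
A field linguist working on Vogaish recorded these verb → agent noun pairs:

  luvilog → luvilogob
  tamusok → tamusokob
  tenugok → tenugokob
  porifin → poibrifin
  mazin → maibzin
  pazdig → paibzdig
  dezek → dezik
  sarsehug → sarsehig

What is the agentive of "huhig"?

luvilog and pazdig both end in -g yet inflect differently (luvilogob, paibzdig), so the final letter is not what conditions the rule; the last vowel is.
"huhig" has last vowel 'i'. The stems whose last vowel is 'i' (porifin → poibrifin, mazin → maibzin, pazdig → paibzdig) insert -ib- after the first vowel.
The other patterns: stems whose last vowel is 'o' add -ob; stems whose last vowel is 'e' or 'u' change the last vowel to 'i'.
So huhig → huibhig.

huibhig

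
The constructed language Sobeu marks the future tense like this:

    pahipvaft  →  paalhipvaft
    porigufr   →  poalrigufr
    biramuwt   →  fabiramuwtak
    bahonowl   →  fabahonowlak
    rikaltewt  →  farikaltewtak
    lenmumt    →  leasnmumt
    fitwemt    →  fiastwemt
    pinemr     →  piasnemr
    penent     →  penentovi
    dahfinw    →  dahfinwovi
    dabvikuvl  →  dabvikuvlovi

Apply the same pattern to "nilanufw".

pahipvaft and biramuwt both end in -t yet inflect differently (paalhipvaft, fabiramuwtak), so the final letter is not what conditions the rule; the second-to-last letter is.
"nilanufw" has second-to-last letter 'f'. The stems whose second-to-last letter is 'f' (pahipvaft → paalhipvaft, porigufr → poalrigufr) insert -al- after the first vowel.
So nilanufw → niallanufw.

niallanufw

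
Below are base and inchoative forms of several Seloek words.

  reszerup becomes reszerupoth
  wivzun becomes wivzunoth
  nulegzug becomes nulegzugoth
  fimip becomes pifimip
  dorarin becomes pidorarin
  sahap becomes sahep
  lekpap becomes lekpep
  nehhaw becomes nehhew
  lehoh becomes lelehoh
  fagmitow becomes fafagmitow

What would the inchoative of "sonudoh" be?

"sonudoh" has last vowel 'o'. The stems whose last vowel is 'o' (lehoh → lelehoh, fagmitow → fafagmitow) repeat the first consonant+vowel as a prefix.
The other patterns: stems whose last vowel is 'u' add -oth; stems whose last vowel is 'i' add the prefix pi-; stems whose last vowel is 'a' change the last vowel to 'e'.
So sonudoh → sosonudoh.

sosonudoh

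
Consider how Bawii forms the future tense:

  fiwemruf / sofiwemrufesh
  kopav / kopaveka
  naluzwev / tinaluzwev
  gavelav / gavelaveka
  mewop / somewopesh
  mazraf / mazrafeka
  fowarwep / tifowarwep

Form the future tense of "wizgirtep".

tiwizgirtep

"wizgirtep" has last vowel 'e'. The stems whose last vowel is 'e' (fowarwep → tifowarwep, naluzwev → tinaluzwev) add the prefix ti-.
The other patterns: stems whose last vowel is 'o' or 'u' add so- … -esh around the stem; stems whose last vowel is 'a' add -eka.
So wizgirtep → tiwizgirtep.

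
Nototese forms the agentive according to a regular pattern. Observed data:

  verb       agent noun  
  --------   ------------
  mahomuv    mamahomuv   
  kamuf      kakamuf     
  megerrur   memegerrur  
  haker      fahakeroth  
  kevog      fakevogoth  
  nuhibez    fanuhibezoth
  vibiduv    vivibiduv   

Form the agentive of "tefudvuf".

tetefudvuf

"tefudvuf" has last vowel 'u'. The stems whose last vowel is 'u' (vibiduv → vivibiduv, mahomuv → mamahomuv, megerrur → memegerrur) repeat the first consonant+vowel as a prefix.
The other pattern: stems whose last vowel is 'e' or 'o' add fa- … -oth around the stem.
So tefudvuf → tetefudvuf.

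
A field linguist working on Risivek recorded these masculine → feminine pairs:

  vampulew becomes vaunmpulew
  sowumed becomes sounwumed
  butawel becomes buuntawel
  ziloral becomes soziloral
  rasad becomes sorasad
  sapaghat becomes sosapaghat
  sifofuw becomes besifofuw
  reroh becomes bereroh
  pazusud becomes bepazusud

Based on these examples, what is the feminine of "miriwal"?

butawel and ziloral both end in -l yet inflect differently (buuntawel, soziloral), so the final letter is not what conditions the rule; the last vowel is.
"miriwal" has last vowel 'a'. The stems whose last vowel is 'a' (ziloral → soziloral, rasad → sorasad, sapaghat → sosapaghat) add the prefix so-.
So miriwal → somiriwal.

somiriwal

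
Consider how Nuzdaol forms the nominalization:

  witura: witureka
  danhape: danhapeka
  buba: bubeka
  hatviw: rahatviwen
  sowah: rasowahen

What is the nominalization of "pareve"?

"pareve" ends in a vowel. The stems ending in a vowel (witura → witureka, danhape → danhapeka, buba → bubeka) drop the final letter and add -eka.
The other pattern: stems ending in a consonant add ra- … -en around the stem.
So pareve → pareveka.

pareveka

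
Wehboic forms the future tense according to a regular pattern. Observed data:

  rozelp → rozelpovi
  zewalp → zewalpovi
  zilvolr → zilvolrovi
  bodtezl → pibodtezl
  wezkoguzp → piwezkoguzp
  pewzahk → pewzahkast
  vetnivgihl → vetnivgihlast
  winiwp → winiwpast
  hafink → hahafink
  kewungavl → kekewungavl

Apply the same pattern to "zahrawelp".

rozelp and wezkoguzp both end in -p yet inflect differently (rozelpovi, piwezkoguzp), so the final letter is not what conditions the rule; the second-to-last letter is.
"zahrawelp" has second-to-last letter 'l'. The stems whose second-to-last letter is 'l' (rozelp → rozelpovi, zewalp → zewalpovi, zilvolr → zilvolrovi) add -ovi.
So zahrawelp → zahrawelpovi.

zahrawelpovi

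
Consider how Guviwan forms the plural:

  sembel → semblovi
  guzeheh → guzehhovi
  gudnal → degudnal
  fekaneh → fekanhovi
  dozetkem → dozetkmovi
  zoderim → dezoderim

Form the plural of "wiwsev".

wiwsvovi

dozetkem and zoderim both end in -m yet inflect differently (dozetkmovi, dezoderim), so the final letter is not what conditions the rule; the last vowel is.
"wiwsev" has last vowel 'e'. The stems whose last vowel is 'e' (guzeheh → guzehhovi, fekaneh → fekanhovi, dozetkem → dozetkmovi) delete the last vowel and add -ovi.
So wiwsev → wiwsvovi.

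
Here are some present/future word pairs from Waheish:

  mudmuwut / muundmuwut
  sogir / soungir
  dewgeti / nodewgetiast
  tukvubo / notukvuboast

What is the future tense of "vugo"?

novugoast

sogir and dewgeti both have last vowel 'i' yet inflect differently (soungir, nodewgetiast), so the last vowel is not what conditions the rule; whether the stem ends in a vowel or a consonant is.
"vugo" ends in a vowel. The stems ending in a vowel (dewgeti → nodewgetiast, tukvubo → notukvuboast) add no- … -ast around the stem.
So vugo → novugoast.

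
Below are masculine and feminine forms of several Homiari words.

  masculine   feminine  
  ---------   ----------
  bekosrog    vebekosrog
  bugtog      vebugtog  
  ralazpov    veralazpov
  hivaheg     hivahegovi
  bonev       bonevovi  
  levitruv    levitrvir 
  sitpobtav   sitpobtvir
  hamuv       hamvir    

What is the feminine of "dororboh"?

vedororboh

"dororboh" has last vowel 'o'. The stems whose last vowel is 'o' (bekosrog → vebekosrog, bugtog → vebugtog, ralazpov → veralazpov) add the prefix ve-.
The other patterns: stems whose last vowel is 'e' add -ovi; stems whose last vowel is 'a' or 'u' delete the last vowel and add -ir.
So dororboh → vedororboh.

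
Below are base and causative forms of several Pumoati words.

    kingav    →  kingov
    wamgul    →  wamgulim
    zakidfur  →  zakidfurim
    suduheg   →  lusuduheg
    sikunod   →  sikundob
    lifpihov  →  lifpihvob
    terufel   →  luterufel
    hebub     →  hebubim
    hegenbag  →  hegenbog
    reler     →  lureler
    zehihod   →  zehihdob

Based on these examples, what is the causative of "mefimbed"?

zakidfur and reler both end in -r yet inflect differently (zakidfurim, lureler), so the final letter is not what conditions the rule; the last vowel is.
"mefimbed" has last vowel 'e'. The stems whose last vowel is 'e' (reler → lureler, terufel → luterufel, suduheg → lusuduheg) add the prefix lu-.
The other patterns: stems whose last vowel is 'u' add -im; stems whose last vowel is 'o' delete the last vowel and add -ob; stems whose last vowel is 'a' change the last vowel to 'o'.
So mefimbed → lumefimbed.

lumefimbed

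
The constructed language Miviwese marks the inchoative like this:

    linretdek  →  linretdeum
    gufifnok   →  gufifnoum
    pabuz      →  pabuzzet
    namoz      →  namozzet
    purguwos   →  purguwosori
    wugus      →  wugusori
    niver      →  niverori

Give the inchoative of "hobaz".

hobazzet

gufifnok and namoz both have last vowel 'o' yet inflect differently (gufifnoum, namozzet), so the last vowel is not what conditions the rule; the final letter is.
"hobaz" ends in -z. The stems ending in -z (pabuz → pabuzzet, namoz → namozzet) double the final consonant and add -et.
The other patterns: stems ending in -k drop the final letter and add -um; stems ending in -r or -s add -ori.
So hobaz → hobazzet.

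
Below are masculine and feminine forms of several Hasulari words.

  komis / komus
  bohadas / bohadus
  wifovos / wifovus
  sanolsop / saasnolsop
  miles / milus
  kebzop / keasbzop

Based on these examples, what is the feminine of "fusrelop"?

fuassrelop

wifovos and kebzop both have last vowel 'o' yet inflect differently (wifovus, keasbzop), so the last vowel is not what conditions the rule; the final letter is.
"fusrelop" ends in -p. The stems ending in -p (kebzop → keasbzop, sanolsop → saasnolsop) insert -as- after the first vowel.
The other pattern: stems ending in -s change the last vowel to 'u'.
So fusrelop → fuassrelop.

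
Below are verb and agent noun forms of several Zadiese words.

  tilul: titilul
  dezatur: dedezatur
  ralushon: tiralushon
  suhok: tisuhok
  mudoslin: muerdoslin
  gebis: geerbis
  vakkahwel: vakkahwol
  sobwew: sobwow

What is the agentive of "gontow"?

"gontow" has last vowel 'o'. The stems whose last vowel is 'o' (ralushon → tiralushon, suhok → tisuhok) add the prefix ti-.
The other patterns: stems whose last vowel is 'u' repeat the first consonant+vowel as a prefix; stems whose last vowel is 'i' insert -er- after the first vowel; stems whose last vowel is 'e' change the last vowel to 'o'.
So gontow → tigontow.

tigontow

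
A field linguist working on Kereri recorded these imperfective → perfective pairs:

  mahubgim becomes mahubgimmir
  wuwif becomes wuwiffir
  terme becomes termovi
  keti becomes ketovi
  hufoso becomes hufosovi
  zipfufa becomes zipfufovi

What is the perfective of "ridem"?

ridemmir

mahubgim and keti both have last vowel 'i' yet inflect differently (mahubgimmir, ketovi), so the last vowel is not what conditions the rule; whether the stem ends in a vowel or a consonant is.
"ridem" ends in a consonant. The stems ending in a consonant (mahubgim → mahubgimmir, wuwif → wuwiffir) double the final consonant and add -ir.
So ridem → ridemmir.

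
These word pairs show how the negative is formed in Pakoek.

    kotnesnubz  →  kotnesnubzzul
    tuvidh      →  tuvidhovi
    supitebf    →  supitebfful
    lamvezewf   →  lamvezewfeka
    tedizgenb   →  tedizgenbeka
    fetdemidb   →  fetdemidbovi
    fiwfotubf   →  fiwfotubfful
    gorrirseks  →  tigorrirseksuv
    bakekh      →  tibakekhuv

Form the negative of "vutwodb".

tuvidh and bakekh both end in -h yet inflect differently (tuvidhovi, tibakekhuv), so the final letter is not what conditions the rule; the second-to-last letter is.
"vutwodb" has second-to-last letter 'd'. The stems whose second-to-last letter is 'd' (fetdemidb → fetdemidbovi, tuvidh → tuvidhovi) add -ovi.
So vutwodb → vutwodbovi.

vutwodbovi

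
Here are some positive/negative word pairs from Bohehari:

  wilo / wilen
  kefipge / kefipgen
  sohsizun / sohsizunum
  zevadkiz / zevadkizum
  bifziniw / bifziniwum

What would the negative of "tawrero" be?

kefipge and sohsizun both have 3 vowels yet inflect differently (kefipgen, sohsizunum), so the number of vowels is not what conditions the rule; whether the stem ends in a vowel or a consonant is.
"tawrero" ends in a vowel. The stems ending in a vowel (wilo → wilen, kefipge → kefipgen) drop the final letter and add -en.
The other pattern: stems ending in a consonant add -um.
So tawrero → tawreren.

tawreren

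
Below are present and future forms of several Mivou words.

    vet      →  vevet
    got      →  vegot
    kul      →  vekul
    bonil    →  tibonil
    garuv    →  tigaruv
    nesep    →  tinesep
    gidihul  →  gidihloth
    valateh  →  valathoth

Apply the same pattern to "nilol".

kul and bonil both end in -l yet inflect differently (vekul, tibonil), so the final letter is not what conditions the rule; the number of vowels is.
"nilol" has 2 vowels. The stems with 2 vowels (bonil → tibonil, garuv → tigaruv, nesep → tinesep) add the prefix ti-.
The other patterns: stems with 1 vowel add the prefix ve-; stems with 3 vowels delete the last vowel and add -oth.
So nilol → tinilol.

tinilol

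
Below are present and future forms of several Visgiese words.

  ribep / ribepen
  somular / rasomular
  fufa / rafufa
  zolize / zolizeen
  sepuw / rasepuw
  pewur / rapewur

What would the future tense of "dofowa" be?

radofowa

zolize and somular both have 3 vowels yet inflect differently (zolizeen, rasomular), so the number of vowels is not what conditions the rule; the final letter is.
"dofowa" ends in -a. The one such stem in the data (fufa → rafufa) adds the prefix ra-, so the same rule applies.
The other pattern: stems ending in -e or -p add -en.
So dofowa → radofowa.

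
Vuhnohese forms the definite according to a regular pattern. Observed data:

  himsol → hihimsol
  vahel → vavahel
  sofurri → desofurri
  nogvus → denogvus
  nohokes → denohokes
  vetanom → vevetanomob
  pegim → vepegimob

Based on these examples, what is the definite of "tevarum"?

"tevarum" ends in -m. The stems ending in -m (pegim → vepegimob, vetanom → vevetanomob) add ve- … -ob around the stem.
The other patterns: stems ending in -l repeat the first consonant+vowel as a prefix; stems ending in -i or -s add the prefix de-.
So tevarum → vetevarumob.

vetevarumob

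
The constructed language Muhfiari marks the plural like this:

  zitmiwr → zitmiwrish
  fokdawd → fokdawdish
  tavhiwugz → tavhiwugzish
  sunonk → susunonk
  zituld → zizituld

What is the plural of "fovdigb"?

fokdawd and zituld both end in -d yet inflect differently (fokdawdish, zizituld), so the final letter is not what conditions the rule; the second-to-last letter is.
"fovdigb" has second-to-last letter 'g'. The one such stem in the data (tavhiwugz → tavhiwugzish) adds -ish, so the same rule applies.
So fovdigb → fovdigbish.

fovdigbish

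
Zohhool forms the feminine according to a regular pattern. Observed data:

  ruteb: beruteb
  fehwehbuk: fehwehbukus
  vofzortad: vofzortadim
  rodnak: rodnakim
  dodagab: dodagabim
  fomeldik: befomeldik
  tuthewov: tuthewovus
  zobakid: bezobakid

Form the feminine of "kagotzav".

kagotzavim

"kagotzav" has last vowel 'a'. The stems whose last vowel is 'a' (rodnak → rodnakim, dodagab → dodagabim, vofzortad → vofzortadim) add -im.
The other patterns: stems whose last vowel is 'o' or 'u' add -us; stems whose last vowel is 'e' or 'i' add the prefix be-.
So kagotzav → kagotzavim.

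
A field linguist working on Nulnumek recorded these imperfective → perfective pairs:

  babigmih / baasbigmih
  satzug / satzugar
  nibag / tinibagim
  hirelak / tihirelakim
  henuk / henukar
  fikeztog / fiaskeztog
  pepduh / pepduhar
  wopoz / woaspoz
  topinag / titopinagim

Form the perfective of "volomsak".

tivolomsakim

satzug and topinag both end in -g yet inflect differently (satzugar, titopinagim), so the final letter is not what conditions the rule; the last vowel is.
"volomsak" has last vowel 'a'. The stems whose last vowel is 'a' (topinag → titopinagim, hirelak → tihirelakim, nibag → tinibagim) add ti- … -im around the stem.
So volomsak → tivolomsakim.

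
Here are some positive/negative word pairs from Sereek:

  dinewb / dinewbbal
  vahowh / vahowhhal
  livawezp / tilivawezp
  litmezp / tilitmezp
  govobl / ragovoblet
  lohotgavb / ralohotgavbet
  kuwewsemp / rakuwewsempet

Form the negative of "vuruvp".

dinewb and lohotgavb both end in -b yet inflect differently (dinewbbal, ralohotgavbet), so the final letter is not what conditions the rule; the second-to-last letter is.
"vuruvp" has second-to-last letter 'v'. The one such stem in the data (lohotgavb → ralohotgavbet) adds ra- … -et around the stem, so the same rule applies.
The other patterns: stems whose second-to-last letter is 'w' double the final consonant and add -al; stems whose second-to-last letter is 'z' add the prefix ti-.
So vuruvp → ravuruvpet.

ravuruvpet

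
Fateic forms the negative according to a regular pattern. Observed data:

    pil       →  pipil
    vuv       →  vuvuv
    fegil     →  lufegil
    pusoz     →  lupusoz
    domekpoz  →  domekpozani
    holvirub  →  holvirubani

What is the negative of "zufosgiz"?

zufosgizani

pil and fegil both end in -l yet inflect differently (pipil, lufegil), so the final letter is not what conditions the rule; the number of vowels is.
"zufosgiz" has 3 vowels. The stems with 3 vowels (domekpoz → domekpozani, holvirub → holvirubani) add -ani.
So zufosgiz → zufosgizani.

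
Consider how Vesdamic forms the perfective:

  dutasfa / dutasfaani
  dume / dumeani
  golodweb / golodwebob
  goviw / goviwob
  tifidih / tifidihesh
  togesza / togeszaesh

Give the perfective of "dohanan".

dohananani

dutasfa and togesza both end in -a yet inflect differently (dutasfaani, togeszaesh), so the final letter is not what conditions the rule; the first letter is.
"dohanan" begins with d-. The stems beginning with d- (dutasfa → dutasfaani, dume → dumeani) add -ani.
So dohanan → dohananani.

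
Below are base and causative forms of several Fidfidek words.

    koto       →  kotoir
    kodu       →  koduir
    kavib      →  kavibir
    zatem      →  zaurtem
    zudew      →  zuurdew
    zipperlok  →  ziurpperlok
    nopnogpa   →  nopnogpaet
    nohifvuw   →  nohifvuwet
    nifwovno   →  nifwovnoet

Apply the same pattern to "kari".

zudew and nohifvuw both end in -w yet inflect differently (zuurdew, nohifvuwet), so the final letter is not what conditions the rule; the first letter is.
"kari" begins with k-. The stems beginning with k- (koto → kotoir, kodu → koduir, kavib → kavibir) add -ir.
So kari → kariir.

kariir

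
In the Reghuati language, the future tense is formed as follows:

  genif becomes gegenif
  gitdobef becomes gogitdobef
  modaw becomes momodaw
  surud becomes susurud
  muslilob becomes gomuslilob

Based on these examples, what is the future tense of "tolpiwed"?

"tolpiwed" has 3 vowels. The stems with 3 vowels (gitdobef → gogitdobef, muslilob → gomuslilob) add the prefix go-.
So tolpiwed → gotolpiwed.

gotolpiwed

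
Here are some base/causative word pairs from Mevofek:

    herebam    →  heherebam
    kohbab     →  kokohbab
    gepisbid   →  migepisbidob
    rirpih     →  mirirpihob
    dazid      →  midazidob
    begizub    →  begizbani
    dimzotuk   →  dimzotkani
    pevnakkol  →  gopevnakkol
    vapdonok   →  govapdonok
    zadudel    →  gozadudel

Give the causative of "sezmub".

sezmbani

kohbab and begizub both end in -b yet inflect differently (kokohbab, begizbani), so the final letter is not what conditions the rule; the last vowel is.
"sezmub" has last vowel 'u'. The stems whose last vowel is 'u' (begizub → begizbani, dimzotuk → dimzotkani) delete the last vowel and add -ani.
The other patterns: stems whose last vowel is 'a' repeat the first consonant+vowel as a prefix; stems whose last vowel is 'i' add mi- … -ob around the stem; stems whose last vowel is 'e' or 'o' add the prefix go-.
So sezmub → sezmbani.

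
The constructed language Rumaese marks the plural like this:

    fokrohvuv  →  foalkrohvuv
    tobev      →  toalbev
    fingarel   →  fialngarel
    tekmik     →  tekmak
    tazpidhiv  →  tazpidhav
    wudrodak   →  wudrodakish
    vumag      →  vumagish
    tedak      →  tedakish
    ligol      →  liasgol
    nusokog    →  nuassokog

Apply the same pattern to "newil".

"newil" has last vowel 'i'. The stems whose last vowel is 'i' (tekmik → tekmak, tazpidhiv → tazpidhav) change the last vowel to 'a'.
The other patterns: stems whose last vowel is 'e' or 'u' insert -al- after the first vowel; stems whose last vowel is 'a' add -ish; stems whose last vowel is 'o' insert -as- after the first vowel.
So newil → newal.

newal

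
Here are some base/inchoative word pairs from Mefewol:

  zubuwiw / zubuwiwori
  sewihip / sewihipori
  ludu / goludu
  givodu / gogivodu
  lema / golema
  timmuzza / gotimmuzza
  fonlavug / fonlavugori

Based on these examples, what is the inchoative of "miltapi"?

fonlavug and givodu both have last vowel 'u' yet inflect differently (fonlavugori, gogivodu), so the last vowel is not what conditions the rule; whether the stem ends in a vowel or a consonant is.
"miltapi" ends in a vowel. The stems ending in a vowel (givodu → gogivodu, lema → golema, ludu → goludu) add the prefix go-.
The other pattern: stems ending in a consonant add -ori.
So miltapi → gomiltapi.

gomiltapi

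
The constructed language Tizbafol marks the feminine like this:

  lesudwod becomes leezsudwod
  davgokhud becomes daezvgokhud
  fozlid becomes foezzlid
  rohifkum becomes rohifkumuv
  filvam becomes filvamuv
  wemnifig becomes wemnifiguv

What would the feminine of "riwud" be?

riezwud

"riwud" ends in -d. The stems ending in -d (lesudwod → leezsudwod, davgokhud → daezvgokhud, fozlid → foezzlid) insert -ez- after the first vowel.
The other pattern: stems ending in -g or -m add -uv.
So riwud → riezwud.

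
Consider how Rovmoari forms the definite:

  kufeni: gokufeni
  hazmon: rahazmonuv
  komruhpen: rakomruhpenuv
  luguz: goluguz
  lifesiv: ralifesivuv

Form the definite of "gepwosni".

gogepwosni

lifesiv and kufeni both have last vowel 'i' yet inflect differently (ralifesivuv, gokufeni), so the last vowel is not what conditions the rule; the final letter is.
"gepwosni" ends in -i. The one such stem in the data (kufeni → gokufeni) adds the prefix go-, so the same rule applies.
So gepwosni → gogepwosni.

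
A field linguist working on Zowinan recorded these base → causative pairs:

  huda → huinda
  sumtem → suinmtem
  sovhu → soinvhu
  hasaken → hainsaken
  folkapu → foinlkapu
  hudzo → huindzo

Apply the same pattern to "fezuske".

feinzuske

Every pair shown (huda → huinda, sumtem → suinmtem, sovhu → soinvhu, …) follows the same rule: insert -in- after the first vowel.
So fezuske → feinzuske.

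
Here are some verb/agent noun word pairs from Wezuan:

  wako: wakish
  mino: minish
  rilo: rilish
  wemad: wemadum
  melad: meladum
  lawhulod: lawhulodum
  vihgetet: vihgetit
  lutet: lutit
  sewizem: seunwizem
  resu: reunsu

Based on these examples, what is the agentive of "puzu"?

puunzu

wako and lawhulod both have last vowel 'o' yet inflect differently (wakish, lawhulodum), so the last vowel is not what conditions the rule; the final letter is.
"puzu" ends in -u. The one such stem in the data (resu → reunsu) inserts -un- after the first vowel (as does sewizem), so the same rule applies.
The other patterns: stems ending in -o drop the final letter and add -ish; stems ending in -d add -um; stems ending in -t change the last vowel to 'i'.
So puzu → puunzu.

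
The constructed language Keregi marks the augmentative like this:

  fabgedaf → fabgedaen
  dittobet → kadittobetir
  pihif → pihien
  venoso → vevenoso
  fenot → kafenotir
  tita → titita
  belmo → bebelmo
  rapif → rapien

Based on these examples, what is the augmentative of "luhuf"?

fabgedaf and tita both have last vowel 'a' yet inflect differently (fabgedaen, titita), so the last vowel is not what conditions the rule; the final letter is.
"luhuf" ends in -f. The stems ending in -f (fabgedaf → fabgedaen, pihif → pihien, rapif → rapien) drop the final letter and add -en.
The other patterns: stems ending in -t add ka- … -ir around the stem; stems ending in -a or -o repeat the first consonant+vowel as a prefix.
So luhuf → luhuen.

luhuen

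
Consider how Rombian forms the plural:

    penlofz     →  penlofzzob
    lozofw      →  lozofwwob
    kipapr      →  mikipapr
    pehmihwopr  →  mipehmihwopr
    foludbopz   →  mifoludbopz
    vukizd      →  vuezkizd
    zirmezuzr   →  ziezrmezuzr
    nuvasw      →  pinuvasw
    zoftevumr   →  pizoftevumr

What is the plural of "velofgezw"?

veezlofgezw

"velofgezw" has second-to-last letter 'z'. The stems whose second-to-last letter is 'z' (vukizd → vuezkizd, zirmezuzr → ziezrmezuzr) insert -ez- after the first vowel.
So velofgezw → veezlofgezw.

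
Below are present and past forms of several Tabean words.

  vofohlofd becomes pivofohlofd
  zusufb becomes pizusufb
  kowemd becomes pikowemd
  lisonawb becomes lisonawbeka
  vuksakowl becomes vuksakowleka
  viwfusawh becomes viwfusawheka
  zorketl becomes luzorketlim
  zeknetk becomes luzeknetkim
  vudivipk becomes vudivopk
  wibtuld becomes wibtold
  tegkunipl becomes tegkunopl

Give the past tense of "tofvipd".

zusufb and lisonawb both end in -b yet inflect differently (pizusufb, lisonawbeka), so the final letter is not what conditions the rule; the second-to-last letter is.
"tofvipd" has second-to-last letter 'p'. The stems whose second-to-last letter is 'p' (vudivipk → vudivopk, tegkunipl → tegkunopl) change the last vowel to 'o'.
The other patterns: stems whose second-to-last letter is 'f' or 'm' add the prefix pi-; stems whose second-to-last letter is 'w' add -eka; stems whose second-to-last letter is 't' add lu- … -im around the stem.
So tofvipd → tofvopd.

tofvopd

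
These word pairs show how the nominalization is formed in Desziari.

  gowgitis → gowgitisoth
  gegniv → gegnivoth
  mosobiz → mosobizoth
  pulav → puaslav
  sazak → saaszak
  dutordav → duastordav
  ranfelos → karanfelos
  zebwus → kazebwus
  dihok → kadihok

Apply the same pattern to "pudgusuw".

gegniv and pulav both end in -v yet inflect differently (gegnivoth, puaslav), so the final letter is not what conditions the rule; the last vowel is.
"pudgusuw" has last vowel 'u'. The one such stem in the data (zebwus → kazebwus) adds the prefix ka-, so the same rule applies.
The other patterns: stems whose last vowel is 'i' add -oth; stems whose last vowel is 'a' insert -as- after the first vowel.
So pudgusuw → kapudgusuw.

kapudgusuw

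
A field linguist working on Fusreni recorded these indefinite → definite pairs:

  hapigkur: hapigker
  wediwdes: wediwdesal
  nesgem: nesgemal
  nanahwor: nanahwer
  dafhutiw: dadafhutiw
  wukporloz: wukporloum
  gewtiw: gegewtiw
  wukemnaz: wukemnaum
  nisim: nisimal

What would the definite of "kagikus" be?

"kagikus" ends in -s. The one such stem in the data (wediwdes → wediwdesal) adds -al, so the same rule applies.
The other patterns: stems ending in -w repeat the first consonant+vowel as a prefix; stems ending in -r change the last vowel to 'e'; stems ending in -z drop the final letter and add -um.
So kagikus → kagikusal.

kagikusal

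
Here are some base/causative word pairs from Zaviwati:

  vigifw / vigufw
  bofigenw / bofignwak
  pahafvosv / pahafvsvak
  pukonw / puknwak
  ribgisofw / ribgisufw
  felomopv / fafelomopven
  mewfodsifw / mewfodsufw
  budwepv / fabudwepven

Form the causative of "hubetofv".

hubetufv

"hubetofv" has second-to-last letter 'f'. The stems whose second-to-last letter is 'f' (ribgisofw → ribgisufw, mewfodsifw → mewfodsufw, vigifw → vigufw) change the last vowel to 'u'.
The other patterns: stems whose second-to-last letter is 'p' add fa- … -en around the stem; stems whose second-to-last letter is 'n' or 's' delete the last vowel and add -ak.
So hubetofv → hubetufv.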